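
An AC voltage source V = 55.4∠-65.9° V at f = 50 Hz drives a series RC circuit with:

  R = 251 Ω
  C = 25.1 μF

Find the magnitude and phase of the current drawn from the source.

Step 1 — Angular frequency: ω = 2π·f = 2π·50 = 314.2 rad/s.
Step 2 — Component impedances:
  R: Z = R = 251 Ω
  C: Z = 1/(jωC) = -j/(ω·C) = 0 - j126.8 Ω
Step 3 — Series combination: Z_total = R + C = 251 - j126.8 Ω = 281.2∠-26.8° Ω.
Step 4 — Source phasor: V = 55.4∠-65.9° V = 22.62 - j50.57 V.
Step 5 — Ohm's law: I = V / Z_total = (22.62 - j50.57) / (251 - j126.8) = 0.1529 - j0.1242 A.
Step 6 — Convert to polar: |I| = 0.197 A, ∠I = -39.1°.

I = 0.197∠-39.1° A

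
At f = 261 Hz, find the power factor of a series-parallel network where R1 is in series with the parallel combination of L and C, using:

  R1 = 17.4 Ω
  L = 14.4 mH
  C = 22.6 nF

Step 1 — Angular frequency: ω = 2π·f = 2π·261 = 1640 rad/s.
Step 2 — Component impedances:
  R1: Z = R = 17.4 Ω
  L: Z = jωL = j·1640·0.0144 = 0 + j23.61 Ω
  C: Z = 1/(jωC) = -j/(ω·C) = 0 - j2.698e+04 Ω
Step 3 — Parallel branch: L || C = 1/(1/L + 1/C) = 0 + j23.64 Ω.
Step 4 — Series with R1: Z_total = R1 + (L || C) = 17.4 + j23.64 Ω = 29.35∠53.6° Ω.
Step 5 — Power factor: PF = cos(φ) = Re(Z)/|Z| = 17.4/29.349 = 0.5929.
Step 6 — Type: Im(Z) = 23.64 ⇒ lagging (phase φ = 53.6°).

PF = 0.5929 (lagging, φ = 53.6°)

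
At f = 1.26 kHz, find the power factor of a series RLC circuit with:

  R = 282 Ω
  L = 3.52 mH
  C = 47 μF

Step 1 — Angular frequency: ω = 2π·f = 2π·1260 = 7917 rad/s.
Step 2 — Component impedances:
  R: Z = R = 282 Ω
  L: Z = jωL = j·7917·0.00352 = 0 + j27.87 Ω
  C: Z = 1/(jωC) = -j/(ω·C) = 0 - j2.688 Ω
Step 3 — Series combination: Z_total = R + L + C = 282 + j25.18 Ω = 283.1∠5.1° Ω.
Step 4 — Power factor: PF = cos(φ) = Re(Z)/|Z| = 282/283.12 = 0.996.
Step 5 — Type: Im(Z) = 25.18 ⇒ lagging (phase φ = 5.1°).

PF = 0.996 (lagging, φ = 5.1°)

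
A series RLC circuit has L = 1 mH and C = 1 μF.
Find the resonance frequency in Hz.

Step 1 — Resonance condition Im(Z)=0 gives ω₀ = 1/√(LC).
Step 2 — ω₀ = 1/√(0.001·1e-06) = 3.162e+04 rad/s.
Step 3 — f₀ = ω₀/(2π) = 5033 Hz.

f₀ = 5033 Hz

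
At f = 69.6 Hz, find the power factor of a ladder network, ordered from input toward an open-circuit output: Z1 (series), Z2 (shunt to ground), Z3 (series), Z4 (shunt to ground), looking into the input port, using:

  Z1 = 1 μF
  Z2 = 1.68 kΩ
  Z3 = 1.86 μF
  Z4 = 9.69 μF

Step 1 — Angular frequency: ω = 2π·f = 2π·69.6 = 437.3 rad/s.
Step 2 — Component impedances:
  Z1: Z = 1/(jωC) = -j/(ω·C) = 0 - j2287 Ω
  Z2: Z = R = 1680 Ω
  Z3: Z = 1/(jωC) = -j/(ω·C) = 0 - j1229 Ω
  Z4: Z = 1/(jωC) = -j/(ω·C) = 0 - j236 Ω
Step 3 — Ladder network (open output): work backward from the far end, alternating series and parallel combinations. Z_in = 725.9 - j3119 Ω = 3202∠-76.9° Ω.
Step 4 — Power factor: PF = cos(φ) = Re(Z)/|Z| = 725.9/3202 = 0.2267.
Step 5 — Type: Im(Z) = -3119 ⇒ leading (phase φ = -76.9°).

PF = 0.2267 (leading, φ = -76.9°)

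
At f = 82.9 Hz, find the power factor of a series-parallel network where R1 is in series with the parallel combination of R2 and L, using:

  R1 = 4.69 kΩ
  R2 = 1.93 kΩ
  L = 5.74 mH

Step 1 — Angular frequency: ω = 2π·f = 2π·82.9 = 520.9 rad/s.
Step 2 — Component impedances:
  R1: Z = R = 4690 Ω
  R2: Z = R = 1930 Ω
  L: Z = jωL = j·520.9·0.00574 = 0 + j2.99 Ω
Step 3 — Parallel branch: R2 || L = 1/(1/R2 + 1/L) = 0.004632 + j2.99 Ω.
Step 4 — Series with R1: Z_total = R1 + (R2 || L) = 4690 + j2.99 Ω = 4690∠0.0° Ω.
Step 5 — Power factor: PF = cos(φ) = Re(Z)/|Z| = 4690/4690 = 1.
Step 6 — Type: Im(Z) = 2.99 ⇒ lagging (phase φ = 0.0°).

PF = 1 (lagging, φ = 0.0°)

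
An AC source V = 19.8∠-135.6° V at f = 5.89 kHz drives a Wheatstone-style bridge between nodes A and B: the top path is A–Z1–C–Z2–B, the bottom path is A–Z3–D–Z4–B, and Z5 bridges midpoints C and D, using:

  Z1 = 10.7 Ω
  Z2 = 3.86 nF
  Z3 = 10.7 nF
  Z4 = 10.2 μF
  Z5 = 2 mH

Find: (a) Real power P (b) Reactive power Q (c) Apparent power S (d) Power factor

Step 1 — Angular frequency: ω = 2π·f = 2π·5890 = 3.701e+04 rad/s.
Step 2 — Component impedances:
  Z1: Z = R = 10.7 Ω
  Z2: Z = 1/(jωC) = -j/(ω·C) = 0 - j7000 Ω
  Z3: Z = 1/(jωC) = -j/(ω·C) = 0 - j2525 Ω
  Z4: Z = 1/(jωC) = -j/(ω·C) = 0 - j2.649 Ω
  Z5: Z = jωL = j·3.701e+04·0.002 = 0 + j74.02 Ω
Step 3 — Bridge requires nodal analysis (the Z5 bridge couples midpoints C and D, so the two paths cannot be reduced to a simple series/parallel combination). Setting node B to ground and injecting 1 A at node A, the 3-node admittance system at A, C, D solves to V_A = Z_AB = 11.36 + j74.33 Ω = 75.2∠81.3° Ω.
Step 4 — Source phasor: V = 19.8∠-135.6° V = -14.15 - j13.85 V.
Step 5 — Current: I = V / Z = -0.2105 + j0.1581 A = 0.2633∠143.1° A.
Step 6 — Complex power: S = V·I* = 0.7878 + j5.154 VA.
Step 7 — Real power: P = Re(S) = 0.7878 W.
Step 8 — Reactive power: Q = Im(S) = 5.154 VAR.
Step 9 — Apparent power: |S| = 5.213 VA.
Step 10 — Power factor: PF = P/|S| = 0.1511 (lagging).

(a) P = 0.7878 W  (b) Q = 5.154 VAR  (c) S = 5.213 VA  (d) PF = 0.1511 (lagging)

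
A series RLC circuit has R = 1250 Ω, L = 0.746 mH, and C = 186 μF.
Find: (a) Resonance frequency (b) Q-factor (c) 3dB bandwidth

Step 1 — Resonance: ω₀ = 1/√(LC) = 1/√(0.000746·0.000186) = 2685 rad/s.
Step 2 — f₀ = ω₀/(2π) = 427.3 Hz.
Step 3 — Series Q: Q = ω₀L/R = 2685·0.000746/1250 = 0.001602.
Step 4 — Bandwidth: Δω = ω₀/Q = 1.676e+06 rad/s; BW = Δω/(2π) = 2.667e+05 Hz.

(a) f₀ = 427.3 Hz  (b) Q = 0.001602  (c) BW = 2.667e+05 Hz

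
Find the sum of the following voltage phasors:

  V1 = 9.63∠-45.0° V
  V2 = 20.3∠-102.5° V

Step 1 — Convert each phasor to rectangular form:
  V1 = 9.63·(cos(-45.0°) + j·sin(-45.0°)) = 6.809 - j6.809 V
  V2 = 20.3·(cos(-102.5°) + j·sin(-102.5°)) = -4.394 - j19.82 V
Step 2 — Sum components: V_total = 2.416 - j26.63 V.
Step 3 — Convert to polar: |V_total| = 26.74 V, ∠V_total = -84.8°.

V_total = 26.74∠-84.8° V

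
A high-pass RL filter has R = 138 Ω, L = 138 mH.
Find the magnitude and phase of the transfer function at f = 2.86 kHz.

Step 1 — Angular frequency: ω = 2π·2860 = 1.797e+04 rad/s.
Step 2 — Transfer function: H(jω) = jωL/(R + jωL).
Step 3 — Numerator jωL = j·2480; denominator R + jωL = 138 + j2480.
Step 4 — H = 0.9969 + j0.05548.
Step 5 — Magnitude: |H| = 0.9985 (-0.0 dB); phase: φ = 3.2°.

|H| = 0.9985 (-0.0 dB), φ = 3.2°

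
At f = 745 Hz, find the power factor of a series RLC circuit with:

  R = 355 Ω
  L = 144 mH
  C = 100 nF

Step 1 — Angular frequency: ω = 2π·f = 2π·745 = 4681 rad/s.
Step 2 — Component impedances:
  R: Z = R = 355 Ω
  L: Z = jωL = j·4681·0.144 = 0 + j674.1 Ω
  C: Z = 1/(jωC) = -j/(ω·C) = 0 - j2136 Ω
Step 3 — Series combination: Z_total = R + L + C = 355 - j1462 Ω = 1505∠-76.4° Ω.
Step 4 — Power factor: PF = cos(φ) = Re(Z)/|Z| = 355/1505 = 0.2359.
Step 5 — Type: Im(Z) = -1462 ⇒ leading (phase φ = -76.4°).

PF = 0.2359 (leading, φ = -76.4°)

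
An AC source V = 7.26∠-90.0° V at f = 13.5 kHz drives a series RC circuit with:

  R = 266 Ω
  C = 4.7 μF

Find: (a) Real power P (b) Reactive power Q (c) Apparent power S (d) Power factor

Step 1 — Angular frequency: ω = 2π·f = 2π·1.35e+04 = 8.482e+04 rad/s.
Step 2 — Component impedances:
  R: Z = R = 266 Ω
  C: Z = 1/(jωC) = -j/(ω·C) = 0 - j2.508 Ω
Step 3 — Series combination: Z_total = R + C = 266 - j2.508 Ω = 266∠-0.5° Ω.
Step 4 — Source phasor: V = 7.26∠-90.0° V = 0 - j7.26 V.
Step 5 — Current: I = V / Z = 0.0002573 - j0.02729 A = 0.02729∠-89.5° A.
Step 6 — Complex power: S = V·I* = 0.1981 - j0.001868 VA.
Step 7 — Real power: P = Re(S) = 0.1981 W.
Step 8 — Reactive power: Q = Im(S) = -0.001868 VAR.
Step 9 — Apparent power: |S| = 0.1981 VA.
Step 10 — Power factor: PF = P/|S| = 1 (leading).

(a) P = 0.1981 W  (b) Q = -0.001868 VAR  (c) S = 0.1981 VA  (d) PF = 1 (leading)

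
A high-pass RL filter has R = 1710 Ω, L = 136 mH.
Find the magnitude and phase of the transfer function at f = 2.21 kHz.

Step 1 — Angular frequency: ω = 2π·2210 = 1.389e+04 rad/s.
Step 2 — Transfer function: H(jω) = jωL/(R + jωL).
Step 3 — Numerator jωL = j·1888; denominator R + jωL = 1710 + j1888.
Step 4 — H = 0.5495 + j0.4975.
Step 5 — Magnitude: |H| = 0.7413 (-2.6 dB); phase: φ = 42.2°.

|H| = 0.7413 (-2.6 dB), φ = 42.2°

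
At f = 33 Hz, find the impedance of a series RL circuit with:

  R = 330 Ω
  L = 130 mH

Step 1 — Angular frequency: ω = 2π·f = 2π·33 = 207.3 rad/s.
Step 2 — Component impedances:
  R: Z = R = 330 Ω
  L: Z = jωL = j·207.3·0.13 = 0 + j26.95 Ω
Step 3 — Series combination: Z_total = R + L = 330 + j26.95 Ω = 331.1∠4.7° Ω.

Z = 330 + j26.95 Ω = 331.1∠4.7° Ω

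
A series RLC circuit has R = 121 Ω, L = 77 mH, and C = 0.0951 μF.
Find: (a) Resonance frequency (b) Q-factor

Step 1 — Resonance condition Im(Z)=0 gives ω₀ = 1/√(LC).
Step 2 — ω₀ = 1/√(0.077·9.51e-08) = 1.169e+04 rad/s.
Step 3 — f₀ = ω₀/(2π) = 1860 Hz.
Step 4 — Series Q: Q = ω₀L/R = 1.169e+04·0.077/121 = 7.437.

(a) f₀ = 1860 Hz  (b) Q = 7.437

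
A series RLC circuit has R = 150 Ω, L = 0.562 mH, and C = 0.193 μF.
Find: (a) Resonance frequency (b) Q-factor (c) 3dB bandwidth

Step 1 — Resonance: ω₀ = 1/√(LC) = 1/√(0.000562·1.93e-07) = 9.602e+04 rad/s.
Step 2 — f₀ = ω₀/(2π) = 1.528e+04 Hz.
Step 3 — Series Q: Q = ω₀L/R = 9.602e+04·0.000562/150 = 0.3597.
Step 4 — Bandwidth: Δω = ω₀/Q = 2.669e+05 rad/s; BW = Δω/(2π) = 4.248e+04 Hz.

(a) f₀ = 1.528e+04 Hz  (b) Q = 0.3597  (c) BW = 4.248e+04 Hz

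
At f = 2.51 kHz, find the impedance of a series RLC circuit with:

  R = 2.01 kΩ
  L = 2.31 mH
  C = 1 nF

Step 1 — Angular frequency: ω = 2π·f = 2π·2510 = 1.577e+04 rad/s.
Step 2 — Component impedances:
  R: Z = R = 2010 Ω
  L: Z = jωL = j·1.577e+04·0.00231 = 0 + j36.43 Ω
  C: Z = 1/(jωC) = -j/(ω·C) = 0 - j6.341e+04 Ω
Step 3 — Series combination: Z_total = R + L + C = 2010 - j6.337e+04 Ω = 6.34e+04∠-88.2° Ω.

Z = 2010 - j6.337e+04 Ω = 6.34e+04∠-88.2° Ω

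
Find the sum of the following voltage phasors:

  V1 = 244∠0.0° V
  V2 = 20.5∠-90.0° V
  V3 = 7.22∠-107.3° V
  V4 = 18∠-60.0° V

Step 1 — Convert each phasor to rectangular form:
  V1 = 244·(cos(0.0°) + j·sin(0.0°)) = 244 V
  V2 = 20.5·(cos(-90.0°) + j·sin(-90.0°)) = 0 - j20.5 V
  V3 = 7.22·(cos(-107.3°) + j·sin(-107.3°)) = -2.147 - j6.893 V
  V4 = 18·(cos(-60.0°) + j·sin(-60.0°)) = 9 - j15.59 V
Step 2 — Sum components: V_total = 250.9 - j42.98 V.
Step 3 — Convert to polar: |V_total| = 254.5 V, ∠V_total = -9.7°.

V_total = 254.5∠-9.7° V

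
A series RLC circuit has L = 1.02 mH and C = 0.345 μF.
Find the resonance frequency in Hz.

Step 1 — Resonance condition Im(Z)=0 gives ω₀ = 1/√(LC).
Step 2 — ω₀ = 1/√(0.00102·3.45e-07) = 5.331e+04 rad/s.
Step 3 — f₀ = ω₀/(2π) = 8484 Hz.

f₀ = 8484 Hz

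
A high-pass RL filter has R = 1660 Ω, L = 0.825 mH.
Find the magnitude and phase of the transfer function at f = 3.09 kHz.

Step 1 — Angular frequency: ω = 2π·3090 = 1.942e+04 rad/s.
Step 2 — Transfer function: H(jω) = jωL/(R + jωL).
Step 3 — Numerator jωL = j·16.02; denominator R + jωL = 1660 + j16.02.
Step 4 — H = 9.31e-05 + j0.009648.
Step 5 — Magnitude: |H| = 0.009649 (-40.3 dB); phase: φ = 89.4°.

|H| = 0.009649 (-40.3 dB), φ = 89.4°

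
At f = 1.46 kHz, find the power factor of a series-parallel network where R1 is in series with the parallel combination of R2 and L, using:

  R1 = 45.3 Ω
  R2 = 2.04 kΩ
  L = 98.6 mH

Step 1 — Angular frequency: ω = 2π·f = 2π·1460 = 9173 rad/s.
Step 2 — Component impedances:
  R1: Z = R = 45.3 Ω
  R2: Z = R = 2040 Ω
  L: Z = jωL = j·9173·0.0986 = 0 + j904.5 Ω
Step 3 — Parallel branch: R2 || L = 1/(1/R2 + 1/L) = 335.2 + j755.9 Ω.
Step 4 — Series with R1: Z_total = R1 + (R2 || L) = 380.5 + j755.9 Ω = 846.2∠63.3° Ω.
Step 5 — Power factor: PF = cos(φ) = Re(Z)/|Z| = 380.45/846.25 = 0.4496.
Step 6 — Type: Im(Z) = 755.9 ⇒ lagging (phase φ = 63.3°).

PF = 0.4496 (lagging, φ = 63.3°)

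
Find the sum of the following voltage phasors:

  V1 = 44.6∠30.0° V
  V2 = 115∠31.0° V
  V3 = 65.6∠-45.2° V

Step 1 — Convert each phasor to rectangular form:
  V1 = 44.6·(cos(30.0°) + j·sin(30.0°)) = 38.62 + j22.3 V
  V2 = 115·(cos(31.0°) + j·sin(31.0°)) = 98.57 + j59.23 V
  V3 = 65.6·(cos(-45.2°) + j·sin(-45.2°)) = 46.22 - j46.55 V
Step 2 — Sum components: V_total = 183.4 + j34.98 V.
Step 3 — Convert to polar: |V_total| = 186.7 V, ∠V_total = 10.8°.

V_total = 186.7∠10.8° V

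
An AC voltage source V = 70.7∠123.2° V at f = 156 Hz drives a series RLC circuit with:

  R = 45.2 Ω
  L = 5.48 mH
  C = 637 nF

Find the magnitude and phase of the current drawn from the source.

Step 1 — Angular frequency: ω = 2π·f = 2π·156 = 980.2 rad/s.
Step 2 — Component impedances:
  R: Z = R = 45.2 Ω
  L: Z = jωL = j·980.2·0.00548 = 0 + j5.371 Ω
  C: Z = 1/(jωC) = -j/(ω·C) = 0 - j1602 Ω
Step 3 — Series combination: Z_total = R + L + C = 45.2 - j1596 Ω = 1597∠-88.4° Ω.
Step 4 — Source phasor: V = 70.7∠123.2° V = -38.71 + j59.16 V.
Step 5 — Ohm's law: I = V / Z_total = (-38.71 + j59.16) / (45.2 - j1596) = -0.03772 - j0.02318 A.
Step 6 — Convert to polar: |I| = 0.04427 A, ∠I = -148.4°.

I = 0.04427∠-148.4° A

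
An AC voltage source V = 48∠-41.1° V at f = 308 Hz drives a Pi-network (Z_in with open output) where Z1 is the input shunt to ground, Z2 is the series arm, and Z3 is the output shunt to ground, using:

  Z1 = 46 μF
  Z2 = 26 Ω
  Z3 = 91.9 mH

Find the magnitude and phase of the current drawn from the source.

Step 1 — Angular frequency: ω = 2π·f = 2π·308 = 1935 rad/s.
Step 2 — Component impedances:
  Z1: Z = 1/(jωC) = -j/(ω·C) = 0 - j11.23 Ω
  Z2: Z = R = 26 Ω
  Z3: Z = jωL = j·1935·0.0919 = 0 + j177.8 Ω
Step 3 — With open output, the series arm Z2 and the output shunt Z3 appear in series to ground: Z2 + Z3 = 26 + j177.8 Ω.
Step 4 — Parallel with input shunt Z1: Z_in = Z1 || (Z2 + Z3) = 0.1154 - j11.97 Ω = 11.97∠-89.4° Ω.
Step 5 — Source phasor: V = 48∠-41.1° V = 36.17 - j31.55 V.
Step 6 — Ohm's law: I = V / Z_total = (36.17 - j31.55) / (0.1154 - j11.97) = 2.664 + j2.995 A.
Step 7 — Convert to polar: |I| = 4.009 A, ∠I = 48.3°.

I = 4.009∠48.3° A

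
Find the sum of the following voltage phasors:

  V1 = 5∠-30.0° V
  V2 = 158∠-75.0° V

Step 1 — Convert each phasor to rectangular form:
  V1 = 5·(cos(-30.0°) + j·sin(-30.0°)) = 4.33 - j2.5 V
  V2 = 158·(cos(-75.0°) + j·sin(-75.0°)) = 40.89 - j152.6 V
Step 2 — Sum components: V_total = 45.22 - j155.1 V.
Step 3 — Convert to polar: |V_total| = 161.6 V, ∠V_total = -73.7°.

V_total = 161.6∠-73.7° V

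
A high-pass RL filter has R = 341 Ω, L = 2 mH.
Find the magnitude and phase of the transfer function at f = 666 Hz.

Step 1 — Angular frequency: ω = 2π·666 = 4185 rad/s.
Step 2 — Transfer function: H(jω) = jωL/(R + jωL).
Step 3 — Numerator jωL = j·8.369; denominator R + jωL = 341 + j8.369.
Step 4 — H = 0.000602 + j0.02453.
Step 5 — Magnitude: |H| = 0.02454 (-32.2 dB); phase: φ = 88.6°.

|H| = 0.02454 (-32.2 dB), φ = 88.6°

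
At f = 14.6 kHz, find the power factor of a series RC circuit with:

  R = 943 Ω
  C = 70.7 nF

Step 1 — Angular frequency: ω = 2π·f = 2π·1.46e+04 = 9.173e+04 rad/s.
Step 2 — Component impedances:
  R: Z = R = 943 Ω
  C: Z = 1/(jωC) = -j/(ω·C) = 0 - j154.2 Ω
Step 3 — Series combination: Z_total = R + C = 943 - j154.2 Ω = 955.5∠-9.3° Ω.
Step 4 — Power factor: PF = cos(φ) = Re(Z)/|Z| = 943/955.5 = 0.9869.
Step 5 — Type: Im(Z) = -154.2 ⇒ leading (phase φ = -9.3°).

PF = 0.9869 (leading, φ = -9.3°)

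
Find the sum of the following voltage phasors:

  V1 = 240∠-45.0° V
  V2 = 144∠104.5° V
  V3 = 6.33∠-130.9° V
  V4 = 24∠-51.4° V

Step 1 — Convert each phasor to rectangular form:
  V1 = 240·(cos(-45.0°) + j·sin(-45.0°)) = 169.7 - j169.7 V
  V2 = 144·(cos(104.5°) + j·sin(104.5°)) = -36.05 + j139.4 V
  V3 = 6.33·(cos(-130.9°) + j·sin(-130.9°)) = -4.145 - j4.785 V
  V4 = 24·(cos(-51.4°) + j·sin(-51.4°)) = 14.97 - j18.76 V
Step 2 — Sum components: V_total = 144.5 - j53.83 V.
Step 3 — Convert to polar: |V_total| = 154.2 V, ∠V_total = -20.4°.

V_total = 154.2∠-20.4° V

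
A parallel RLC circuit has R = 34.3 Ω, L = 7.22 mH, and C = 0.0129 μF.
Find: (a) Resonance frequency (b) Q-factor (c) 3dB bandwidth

Step 1 — Resonance: ω₀ = 1/√(LC) = 1/√(0.00722·1.29e-08) = 1.036e+05 rad/s.
Step 2 — f₀ = ω₀/(2π) = 1.649e+04 Hz.
Step 3 — Parallel Q: Q = R/(ω₀L) = 34.3/(1.036e+05·0.00722) = 0.04585.
Step 4 — Bandwidth: Δω = ω₀/Q = 2.26e+06 rad/s; BW = Δω/(2π) = 3.597e+05 Hz.

(a) f₀ = 1.649e+04 Hz  (b) Q = 0.04585  (c) BW = 3.597e+05 Hz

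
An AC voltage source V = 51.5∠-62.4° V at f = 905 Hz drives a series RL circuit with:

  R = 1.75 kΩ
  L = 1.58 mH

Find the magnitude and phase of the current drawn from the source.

Step 1 — Angular frequency: ω = 2π·f = 2π·905 = 5686 rad/s.
Step 2 — Component impedances:
  R: Z = R = 1750 Ω
  L: Z = jωL = j·5686·0.00158 = 0 + j8.984 Ω
Step 3 — Series combination: Z_total = R + L = 1750 + j8.984 Ω = 1750∠0.3° Ω.
Step 4 — Source phasor: V = 51.5∠-62.4° V = 23.86 - j45.64 V.
Step 5 — Ohm's law: I = V / Z_total = (23.86 - j45.64) / (1750 + j8.984) = 0.0135 - j0.02615 A.
Step 6 — Convert to polar: |I| = 0.02943 A, ∠I = -62.7°.

I = 0.02943∠-62.7° A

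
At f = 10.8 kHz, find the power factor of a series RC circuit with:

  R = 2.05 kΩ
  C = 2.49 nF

Step 1 — Angular frequency: ω = 2π·f = 2π·1.08e+04 = 6.786e+04 rad/s.
Step 2 — Component impedances:
  R: Z = R = 2050 Ω
  C: Z = 1/(jωC) = -j/(ω·C) = 0 - j5918 Ω
Step 3 — Series combination: Z_total = R + C = 2050 - j5918 Ω = 6263∠-70.9° Ω.
Step 4 — Power factor: PF = cos(φ) = Re(Z)/|Z| = 2050/6263 = 0.3273.
Step 5 — Type: Im(Z) = -5918 ⇒ leading (phase φ = -70.9°).

PF = 0.3273 (leading, φ = -70.9°)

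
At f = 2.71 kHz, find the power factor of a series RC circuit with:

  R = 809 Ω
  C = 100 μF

Step 1 — Angular frequency: ω = 2π·f = 2π·2710 = 1.703e+04 rad/s.
Step 2 — Component impedances:
  R: Z = R = 809 Ω
  C: Z = 1/(jωC) = -j/(ω·C) = 0 - j0.5873 Ω
Step 3 — Series combination: Z_total = R + C = 809 - j0.5873 Ω = 809∠-0.0° Ω.
Step 4 — Power factor: PF = cos(φ) = Re(Z)/|Z| = 809/809 = 1.
Step 5 — Type: Im(Z) = -0.5873 ⇒ leading (phase φ = -0.0°).

PF = 1 (leading, φ = -0.0°)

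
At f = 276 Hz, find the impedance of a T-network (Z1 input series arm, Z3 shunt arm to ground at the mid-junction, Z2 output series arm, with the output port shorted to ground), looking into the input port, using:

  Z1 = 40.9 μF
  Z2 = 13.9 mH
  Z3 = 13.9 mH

Step 1 — Angular frequency: ω = 2π·f = 2π·276 = 1734 rad/s.
Step 2 — Component impedances:
  Z1: Z = 1/(jωC) = -j/(ω·C) = 0 - j14.1 Ω
  Z2: Z = jωL = j·1734·0.0139 = 0 + j24.1 Ω
  Z3: Z = jωL = j·1734·0.0139 = 0 + j24.1 Ω
Step 3 — With the output port shorted to ground, the output series arm Z2 runs from the junction to ground; the shunt arm Z3 also runs from the junction to ground. They appear in parallel: Z3 || Z2 = 0 + j12.05 Ω.
Step 4 — Series with input arm Z1: Z_in = Z1 + (Z3 || Z2) = 0 - j2.047 Ω = 2.047∠-90.0° Ω.

Z = 0 - j2.047 Ω = 2.047∠-90.0° Ω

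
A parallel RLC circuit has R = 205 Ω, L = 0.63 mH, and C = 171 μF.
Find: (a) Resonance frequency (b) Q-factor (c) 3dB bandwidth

Step 1 — Resonance: ω₀ = 1/√(LC) = 1/√(0.00063·0.000171) = 3047 rad/s.
Step 2 — f₀ = ω₀/(2π) = 484.9 Hz.
Step 3 — Parallel Q: Q = R/(ω₀L) = 205/(3047·0.00063) = 106.8.
Step 4 — Bandwidth: Δω = ω₀/Q = 28.53 rad/s; BW = Δω/(2π) = 4.54 Hz.

(a) f₀ = 484.9 Hz  (b) Q = 106.8  (c) BW = 4.54 Hz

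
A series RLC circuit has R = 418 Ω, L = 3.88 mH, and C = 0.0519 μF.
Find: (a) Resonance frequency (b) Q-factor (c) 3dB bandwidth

Step 1 — Resonance: ω₀ = 1/√(LC) = 1/√(0.00388·5.19e-08) = 7.047e+04 rad/s.
Step 2 — f₀ = ω₀/(2π) = 1.122e+04 Hz.
Step 3 — Series Q: Q = ω₀L/R = 7.047e+04·0.00388/418 = 0.6541.
Step 4 — Bandwidth: Δω = ω₀/Q = 1.077e+05 rad/s; BW = Δω/(2π) = 1.715e+04 Hz.

(a) f₀ = 1.122e+04 Hz  (b) Q = 0.6541  (c) BW = 1.715e+04 Hz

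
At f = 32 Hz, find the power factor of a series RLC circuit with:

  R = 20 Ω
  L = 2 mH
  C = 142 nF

Step 1 — Angular frequency: ω = 2π·f = 2π·32 = 201.1 rad/s.
Step 2 — Component impedances:
  R: Z = R = 20 Ω
  L: Z = jωL = j·201.1·0.002 = 0 + j0.4021 Ω
  C: Z = 1/(jωC) = -j/(ω·C) = 0 - j3.503e+04 Ω
Step 3 — Series combination: Z_total = R + L + C = 20 - j3.502e+04 Ω = 3.502e+04∠-90.0° Ω.
Step 4 — Power factor: PF = cos(φ) = Re(Z)/|Z| = 20/35025 = 0.000571.
Step 5 — Type: Im(Z) = -3.502e+04 ⇒ leading (phase φ = -90.0°).

PF = 0.000571 (leading, φ = -90.0°)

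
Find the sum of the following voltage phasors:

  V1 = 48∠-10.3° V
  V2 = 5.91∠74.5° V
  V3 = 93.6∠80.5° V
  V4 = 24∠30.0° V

Step 1 — Convert each phasor to rectangular form:
  V1 = 48·(cos(-10.3°) + j·sin(-10.3°)) = 47.23 - j8.583 V
  V2 = 5.91·(cos(74.5°) + j·sin(74.5°)) = 1.579 + j5.695 V
  V3 = 93.6·(cos(80.5°) + j·sin(80.5°)) = 15.45 + j92.32 V
  V4 = 24·(cos(30.0°) + j·sin(30.0°)) = 20.78 + j12 V
Step 2 — Sum components: V_total = 85.04 + j101.4 V.
Step 3 — Convert to polar: |V_total| = 132.4 V, ∠V_total = 50.0°.

V_total = 132.4∠50.0° V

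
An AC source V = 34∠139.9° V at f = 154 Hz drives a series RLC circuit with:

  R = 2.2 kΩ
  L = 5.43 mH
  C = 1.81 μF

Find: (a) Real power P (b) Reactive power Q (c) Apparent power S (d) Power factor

Step 1 — Angular frequency: ω = 2π·f = 2π·154 = 967.6 rad/s.
Step 2 — Component impedances:
  R: Z = R = 2200 Ω
  L: Z = jωL = j·967.6·0.00543 = 0 + j5.254 Ω
  C: Z = 1/(jωC) = -j/(ω·C) = 0 - j571 Ω
Step 3 — Series combination: Z_total = R + L + C = 2200 - j565.7 Ω = 2272∠-14.4° Ω.
Step 4 — Source phasor: V = 34∠139.9° V = -26.01 + j21.9 V.
Step 5 — Current: I = V / Z = -0.01349 + j0.006486 A = 0.01497∠154.3° A.
Step 6 — Complex power: S = V·I* = 0.4929 - j0.1267 VA.
Step 7 — Real power: P = Re(S) = 0.4929 W.
Step 8 — Reactive power: Q = Im(S) = -0.1267 VAR.
Step 9 — Apparent power: |S| = 0.5089 VA.
Step 10 — Power factor: PF = P/|S| = 0.9685 (leading).

(a) P = 0.4929 W  (b) Q = -0.1267 VAR  (c) S = 0.5089 VA  (d) PF = 0.9685 (leading)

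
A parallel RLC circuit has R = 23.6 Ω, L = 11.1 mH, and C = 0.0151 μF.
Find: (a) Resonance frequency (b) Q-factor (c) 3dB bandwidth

Step 1 — Resonance: ω₀ = 1/√(LC) = 1/√(0.0111·1.51e-08) = 7.724e+04 rad/s.
Step 2 — f₀ = ω₀/(2π) = 1.229e+04 Hz.
Step 3 — Parallel Q: Q = R/(ω₀L) = 23.6/(7.724e+04·0.0111) = 0.02753.
Step 4 — Bandwidth: Δω = ω₀/Q = 2.806e+06 rad/s; BW = Δω/(2π) = 4.466e+05 Hz.

(a) f₀ = 1.229e+04 Hz  (b) Q = 0.02753  (c) BW = 4.466e+05 Hz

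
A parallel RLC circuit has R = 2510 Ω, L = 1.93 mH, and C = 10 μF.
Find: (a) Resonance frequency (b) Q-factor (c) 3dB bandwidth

Step 1 — Resonance: ω₀ = 1/√(LC) = 1/√(0.00193·1e-05) = 7198 rad/s.
Step 2 — f₀ = ω₀/(2π) = 1146 Hz.
Step 3 — Parallel Q: Q = R/(ω₀L) = 2510/(7198·0.00193) = 180.7.
Step 4 — Bandwidth: Δω = ω₀/Q = 39.84 rad/s; BW = Δω/(2π) = 6.341 Hz.

(a) f₀ = 1146 Hz  (b) Q = 180.7  (c) BW = 6.341 Hz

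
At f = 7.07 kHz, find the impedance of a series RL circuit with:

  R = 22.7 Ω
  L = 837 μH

Step 1 — Angular frequency: ω = 2π·f = 2π·7070 = 4.442e+04 rad/s.
Step 2 — Component impedances:
  R: Z = R = 22.7 Ω
  L: Z = jωL = j·4.442e+04·0.000837 = 0 + j37.18 Ω
Step 3 — Series combination: Z_total = R + L = 22.7 + j37.18 Ω = 43.56∠58.6° Ω.

Z = 22.7 + j37.18 Ω = 43.56∠58.6° Ω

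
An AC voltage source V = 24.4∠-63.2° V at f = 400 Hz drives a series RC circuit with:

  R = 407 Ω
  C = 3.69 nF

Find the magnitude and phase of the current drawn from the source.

Step 1 — Angular frequency: ω = 2π·f = 2π·400 = 2513 rad/s.
Step 2 — Component impedances:
  R: Z = R = 407 Ω
  C: Z = 1/(jωC) = -j/(ω·C) = 0 - j1.078e+05 Ω
Step 3 — Series combination: Z_total = R + C = 407 - j1.078e+05 Ω = 1.078e+05∠-89.8° Ω.
Step 4 — Source phasor: V = 24.4∠-63.2° V = 11 - j21.78 V.
Step 5 — Ohm's law: I = V / Z_total = (11 - j21.78) / (407 - j1.078e+05) = 0.0002024 + j0.0001013 A.
Step 6 — Convert to polar: |I| = 0.0002263 A, ∠I = 26.6°.

I = 0.0002263∠26.6° A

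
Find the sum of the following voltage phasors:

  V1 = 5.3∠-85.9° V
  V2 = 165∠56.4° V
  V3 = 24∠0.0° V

Step 1 — Convert each phasor to rectangular form:
  V1 = 5.3·(cos(-85.9°) + j·sin(-85.9°)) = 0.3789 - j5.286 V
  V2 = 165·(cos(56.4°) + j·sin(56.4°)) = 91.31 + j137.4 V
  V3 = 24·(cos(0.0°) + j·sin(0.0°)) = 24 V
Step 2 — Sum components: V_total = 115.7 + j132.1 V.
Step 3 — Convert to polar: |V_total| = 175.6 V, ∠V_total = 48.8°.

V_total = 175.6∠48.8° V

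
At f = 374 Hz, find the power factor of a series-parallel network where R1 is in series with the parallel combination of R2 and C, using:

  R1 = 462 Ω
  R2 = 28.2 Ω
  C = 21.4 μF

Step 1 — Angular frequency: ω = 2π·f = 2π·374 = 2350 rad/s.
Step 2 — Component impedances:
  R1: Z = R = 462 Ω
  R2: Z = R = 28.2 Ω
  C: Z = 1/(jωC) = -j/(ω·C) = 0 - j19.89 Ω
Step 3 — Parallel branch: R2 || C = 1/(1/R2 + 1/C) = 9.365 - j13.28 Ω.
Step 4 — Series with R1: Z_total = R1 + (R2 || C) = 471.4 - j13.28 Ω = 471.6∠-1.6° Ω.
Step 5 — Power factor: PF = cos(φ) = Re(Z)/|Z| = 471.4/471.6 = 0.9996.
Step 6 — Type: Im(Z) = -13.28 ⇒ leading (phase φ = -1.6°).

PF = 0.9996 (leading, φ = -1.6°)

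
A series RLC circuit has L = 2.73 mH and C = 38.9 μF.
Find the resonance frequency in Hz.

Step 1 — Resonance condition Im(Z)=0 gives ω₀ = 1/√(LC).
Step 2 — ω₀ = 1/√(0.00273·3.89e-05) = 3069 rad/s.
Step 3 — f₀ = ω₀/(2π) = 488.4 Hz.

f₀ = 488.4 Hz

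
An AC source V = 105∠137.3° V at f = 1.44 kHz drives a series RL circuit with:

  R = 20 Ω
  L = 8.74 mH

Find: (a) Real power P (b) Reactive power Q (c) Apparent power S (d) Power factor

Step 1 — Angular frequency: ω = 2π·f = 2π·1440 = 9048 rad/s.
Step 2 — Component impedances:
  R: Z = R = 20 Ω
  L: Z = jωL = j·9048·0.00874 = 0 + j79.08 Ω
Step 3 — Series combination: Z_total = R + L = 20 + j79.08 Ω = 81.57∠75.8° Ω.
Step 4 — Source phasor: V = 105∠137.3° V = -77.17 + j71.21 V.
Step 5 — Current: I = V / Z = 0.6144 + j1.131 A = 1.287∠61.5° A.
Step 6 — Complex power: S = V·I* = 33.14 + j131 VA.
Step 7 — Real power: P = Re(S) = 33.14 W.
Step 8 — Reactive power: Q = Im(S) = 131 VAR.
Step 9 — Apparent power: |S| = 135.2 VA.
Step 10 — Power factor: PF = P/|S| = 0.2452 (lagging).

(a) P = 33.14 W  (b) Q = 131 VAR  (c) S = 135.2 VA  (d) PF = 0.2452 (lagging)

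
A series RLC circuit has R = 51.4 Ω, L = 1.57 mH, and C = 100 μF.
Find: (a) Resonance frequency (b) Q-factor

Step 1 — Resonance condition Im(Z)=0 gives ω₀ = 1/√(LC).
Step 2 — ω₀ = 1/√(0.00157·0.0001) = 2524 rad/s.
Step 3 — f₀ = ω₀/(2π) = 401.7 Hz.
Step 4 — Series Q: Q = ω₀L/R = 2524·0.00157/51.4 = 0.07709.

(a) f₀ = 401.7 Hz  (b) Q = 0.07709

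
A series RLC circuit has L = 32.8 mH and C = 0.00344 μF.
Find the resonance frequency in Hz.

Step 1 — Resonance condition Im(Z)=0 gives ω₀ = 1/√(LC).
Step 2 — ω₀ = 1/√(0.0328·3.44e-09) = 9.414e+04 rad/s.
Step 3 — f₀ = ω₀/(2π) = 1.498e+04 Hz.

f₀ = 1.498e+04 Hz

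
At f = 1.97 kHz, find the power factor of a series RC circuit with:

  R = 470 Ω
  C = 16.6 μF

Step 1 — Angular frequency: ω = 2π·f = 2π·1970 = 1.238e+04 rad/s.
Step 2 — Component impedances:
  R: Z = R = 470 Ω
  C: Z = 1/(jωC) = -j/(ω·C) = 0 - j4.867 Ω
Step 3 — Series combination: Z_total = R + C = 470 - j4.867 Ω = 470∠-0.6° Ω.
Step 4 — Power factor: PF = cos(φ) = Re(Z)/|Z| = 470/470.03 = 0.9999.
Step 5 — Type: Im(Z) = -4.867 ⇒ leading (phase φ = -0.6°).

PF = 0.9999 (leading, φ = -0.6°)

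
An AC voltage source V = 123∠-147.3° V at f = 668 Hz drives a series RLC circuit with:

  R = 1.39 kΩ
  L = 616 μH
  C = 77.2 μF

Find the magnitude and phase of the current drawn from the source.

Step 1 — Angular frequency: ω = 2π·f = 2π·668 = 4197 rad/s.
Step 2 — Component impedances:
  R: Z = R = 1390 Ω
  L: Z = jωL = j·4197·0.000616 = 0 + j2.585 Ω
  C: Z = 1/(jωC) = -j/(ω·C) = 0 - j3.086 Ω
Step 3 — Series combination: Z_total = R + L + C = 1390 - j0.5008 Ω = 1390∠-0.0° Ω.
Step 4 — Source phasor: V = 123∠-147.3° V = -103.5 - j66.45 V.
Step 5 — Ohm's law: I = V / Z_total = (-103.5 - j66.45) / (1390 - j0.5008) = -0.07445 - j0.04783 A.
Step 6 — Convert to polar: |I| = 0.08849 A, ∠I = -147.3°.

I = 0.08849∠-147.3° A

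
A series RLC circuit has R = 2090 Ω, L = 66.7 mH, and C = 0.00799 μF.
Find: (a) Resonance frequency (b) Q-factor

Step 1 — Resonance condition Im(Z)=0 gives ω₀ = 1/√(LC).
Step 2 — ω₀ = 1/√(0.0667·7.99e-09) = 4.332e+04 rad/s.
Step 3 — f₀ = ω₀/(2π) = 6894 Hz.
Step 4 — Series Q: Q = ω₀L/R = 4.332e+04·0.0667/2090 = 1.382.

(a) f₀ = 6894 Hz  (b) Q = 1.382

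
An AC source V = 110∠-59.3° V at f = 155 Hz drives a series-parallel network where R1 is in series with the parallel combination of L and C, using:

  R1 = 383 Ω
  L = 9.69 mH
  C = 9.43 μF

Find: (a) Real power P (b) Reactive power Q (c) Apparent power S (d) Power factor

Step 1 — Angular frequency: ω = 2π·f = 2π·155 = 973.9 rad/s.
Step 2 — Component impedances:
  R1: Z = R = 383 Ω
  L: Z = jωL = j·973.9·0.00969 = 0 + j9.437 Ω
  C: Z = 1/(jωC) = -j/(ω·C) = 0 - j108.9 Ω
Step 3 — Parallel branch: L || C = 1/(1/L + 1/C) = 0 + j10.33 Ω.
Step 4 — Series with R1: Z_total = R1 + (L || C) = 383 + j10.33 Ω = 383.1∠1.5° Ω.
Step 5 — Source phasor: V = 110∠-59.3° V = 56.16 - j94.58 V.
Step 6 — Current: I = V / Z = 0.1399 - j0.2507 A = 0.2871∠-60.8° A.
Step 7 — Complex power: S = V·I* = 31.57 + j0.8517 VA.
Step 8 — Real power: P = Re(S) = 31.57 W.
Step 9 — Reactive power: Q = Im(S) = 0.8517 VAR.
Step 10 — Apparent power: |S| = 31.58 VA.
Step 11 — Power factor: PF = P/|S| = 0.9996 (lagging).

(a) P = 31.57 W  (b) Q = 0.8517 VAR  (c) S = 31.58 VA  (d) PF = 0.9996 (lagging)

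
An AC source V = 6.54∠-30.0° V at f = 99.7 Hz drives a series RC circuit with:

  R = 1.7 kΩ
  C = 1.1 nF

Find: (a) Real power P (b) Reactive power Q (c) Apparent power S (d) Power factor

Step 1 — Angular frequency: ω = 2π·f = 2π·99.7 = 626.4 rad/s.
Step 2 — Component impedances:
  R: Z = R = 1700 Ω
  C: Z = 1/(jωC) = -j/(ω·C) = 0 - j1.451e+06 Ω
Step 3 — Series combination: Z_total = R + C = 1700 - j1.451e+06 Ω = 1.451e+06∠-89.9° Ω.
Step 4 — Source phasor: V = 6.54∠-30.0° V = 5.664 - j3.27 V.
Step 5 — Current: I = V / Z = 2.258e-06 + j3.9e-06 A = 4.507e-06∠59.9° A.
Step 6 — Complex power: S = V·I* = 3.453e-08 - j2.947e-05 VA.
Step 7 — Real power: P = Re(S) = 3.453e-08 W.
Step 8 — Reactive power: Q = Im(S) = -2.947e-05 VAR.
Step 9 — Apparent power: |S| = 2.947e-05 VA.
Step 10 — Power factor: PF = P/|S| = 0.001171 (leading).

(a) P = 3.453e-08 W  (b) Q = -2.947e-05 VAR  (c) S = 2.947e-05 VA  (d) PF = 0.001171 (leading)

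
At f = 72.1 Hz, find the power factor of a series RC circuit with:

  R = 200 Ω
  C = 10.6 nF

Step 1 — Angular frequency: ω = 2π·f = 2π·72.1 = 453 rad/s.
Step 2 — Component impedances:
  R: Z = R = 200 Ω
  C: Z = 1/(jωC) = -j/(ω·C) = 0 - j2.082e+05 Ω
Step 3 — Series combination: Z_total = R + C = 200 - j2.082e+05 Ω = 2.082e+05∠-89.9° Ω.
Step 4 — Power factor: PF = cos(φ) = Re(Z)/|Z| = 200/2.0825e+05 = 0.0009604.
Step 5 — Type: Im(Z) = -2.082e+05 ⇒ leading (phase φ = -89.9°).

PF = 0.0009604 (leading, φ = -89.9°)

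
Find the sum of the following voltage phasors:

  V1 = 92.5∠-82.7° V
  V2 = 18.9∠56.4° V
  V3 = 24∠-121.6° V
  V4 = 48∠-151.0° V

Step 1 — Convert each phasor to rectangular form:
  V1 = 92.5·(cos(-82.7°) + j·sin(-82.7°)) = 11.75 - j91.75 V
  V2 = 18.9·(cos(56.4°) + j·sin(56.4°)) = 10.46 + j15.74 V
  V3 = 24·(cos(-121.6°) + j·sin(-121.6°)) = -12.58 - j20.44 V
  V4 = 48·(cos(-151.0°) + j·sin(-151.0°)) = -41.98 - j23.27 V
Step 2 — Sum components: V_total = -32.34 - j119.7 V.
Step 3 — Convert to polar: |V_total| = 124 V, ∠V_total = -105.1°.

V_total = 124∠-105.1° V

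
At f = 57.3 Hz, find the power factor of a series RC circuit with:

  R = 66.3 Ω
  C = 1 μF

Step 1 — Angular frequency: ω = 2π·f = 2π·57.3 = 360 rad/s.
Step 2 — Component impedances:
  R: Z = R = 66.3 Ω
  C: Z = 1/(jωC) = -j/(ω·C) = 0 - j2778 Ω
Step 3 — Series combination: Z_total = R + C = 66.3 - j2778 Ω = 2778∠-88.6° Ω.
Step 4 — Power factor: PF = cos(φ) = Re(Z)/|Z| = 66.3/2778.4 = 0.02386.
Step 5 — Type: Im(Z) = -2778 ⇒ leading (phase φ = -88.6°).

PF = 0.02386 (leading, φ = -88.6°)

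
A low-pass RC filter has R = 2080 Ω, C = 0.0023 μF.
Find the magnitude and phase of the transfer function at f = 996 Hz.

Step 1 — Angular frequency: ω = 2π·996 = 6258 rad/s.
Step 2 — Transfer function: H(jω) = 1/(1 + jωRC).
Step 3 — Denominator: 1 + jωRC = 1 + j·6258·2080·2.3e-09 = 1 + j0.02994.
Step 4 — H = 0.9991 - j0.02991.
Step 5 — Magnitude: |H| = 0.9996 (-0.0 dB); phase: φ = -1.7°.

|H| = 0.9996 (-0.0 dB), φ = -1.7°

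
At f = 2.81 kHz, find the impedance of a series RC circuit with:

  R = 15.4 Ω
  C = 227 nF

Step 1 — Angular frequency: ω = 2π·f = 2π·2810 = 1.766e+04 rad/s.
Step 2 — Component impedances:
  R: Z = R = 15.4 Ω
  C: Z = 1/(jωC) = -j/(ω·C) = 0 - j249.5 Ω
Step 3 — Series combination: Z_total = R + C = 15.4 - j249.5 Ω = 250∠-86.5° Ω.

Z = 15.4 - j249.5 Ω = 250∠-86.5° Ω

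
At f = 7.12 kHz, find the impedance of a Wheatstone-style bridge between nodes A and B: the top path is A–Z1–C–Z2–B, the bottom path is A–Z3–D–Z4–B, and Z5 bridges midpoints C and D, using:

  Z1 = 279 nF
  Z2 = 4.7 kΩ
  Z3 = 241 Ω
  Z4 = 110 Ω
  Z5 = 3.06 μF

Step 1 — Angular frequency: ω = 2π·f = 2π·7120 = 4.474e+04 rad/s.
Step 2 — Component impedances:
  Z1: Z = 1/(jωC) = -j/(ω·C) = 0 - j80.12 Ω
  Z2: Z = R = 4700 Ω
  Z3: Z = R = 241 Ω
  Z4: Z = R = 110 Ω
  Z5: Z = 1/(jωC) = -j/(ω·C) = 0 - j7.305 Ω
Step 3 — Bridge requires nodal analysis (the Z5 bridge couples midpoints C and D, so the two paths cannot be reduced to a simple series/parallel combination). Setting node B to ground and injecting 1 A at node A, the 3-node admittance system at A, C, D solves to V_A = Z_AB = 135.4 - j76.96 Ω = 155.8∠-29.6° Ω.

Z = 135.4 - j76.96 Ω = 155.8∠-29.6° Ω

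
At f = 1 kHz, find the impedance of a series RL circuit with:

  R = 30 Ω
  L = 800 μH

Step 1 — Angular frequency: ω = 2π·f = 2π·1000 = 6283 rad/s.
Step 2 — Component impedances:
  R: Z = R = 30 Ω
  L: Z = jωL = j·6283·0.0008 = 0 + j5.027 Ω
Step 3 — Series combination: Z_total = R + L = 30 + j5.027 Ω = 30.42∠9.5° Ω.

Z = 30 + j5.027 Ω = 30.42∠9.5° Ω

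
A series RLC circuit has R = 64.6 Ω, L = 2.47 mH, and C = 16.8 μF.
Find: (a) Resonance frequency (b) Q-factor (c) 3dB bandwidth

Step 1 — Resonance: ω₀ = 1/√(LC) = 1/√(0.00247·1.68e-05) = 4909 rad/s.
Step 2 — f₀ = ω₀/(2π) = 781.3 Hz.
Step 3 — Series Q: Q = ω₀L/R = 4909·0.00247/64.6 = 0.1877.
Step 4 — Bandwidth: Δω = ω₀/Q = 2.615e+04 rad/s; BW = Δω/(2π) = 4163 Hz.

(a) f₀ = 781.3 Hz  (b) Q = 0.1877  (c) BW = 4163 Hz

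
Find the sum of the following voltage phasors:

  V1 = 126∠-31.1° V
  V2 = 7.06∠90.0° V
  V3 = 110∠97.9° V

Step 1 — Convert each phasor to rectangular form:
  V1 = 126·(cos(-31.1°) + j·sin(-31.1°)) = 107.9 - j65.08 V
  V2 = 7.06·(cos(90.0°) + j·sin(90.0°)) = 0 + j7.06 V
  V3 = 110·(cos(97.9°) + j·sin(97.9°)) = -15.12 + j109 V
Step 2 — Sum components: V_total = 92.77 + j50.93 V.
Step 3 — Convert to polar: |V_total| = 105.8 V, ∠V_total = 28.8°.

V_total = 105.8∠28.8° V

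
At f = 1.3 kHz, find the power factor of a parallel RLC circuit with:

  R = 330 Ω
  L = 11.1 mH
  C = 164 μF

Step 1 — Angular frequency: ω = 2π·f = 2π·1300 = 8168 rad/s.
Step 2 — Component impedances:
  R: Z = R = 330 Ω
  L: Z = jωL = j·8168·0.0111 = 0 + j90.67 Ω
  C: Z = 1/(jωC) = -j/(ω·C) = 0 - j0.7465 Ω
Step 3 — Parallel combination: 1/Z_total = 1/R + 1/L + 1/C; Z_total = 0.001717 - j0.7527 Ω = 0.7527∠-89.9° Ω.
Step 4 — Power factor: PF = cos(φ) = Re(Z)/|Z| = 0.001717/0.7527 = 0.002281.
Step 5 — Type: Im(Z) = -0.7527 ⇒ leading (phase φ = -89.9°).

PF = 0.002281 (leading, φ = -89.9°)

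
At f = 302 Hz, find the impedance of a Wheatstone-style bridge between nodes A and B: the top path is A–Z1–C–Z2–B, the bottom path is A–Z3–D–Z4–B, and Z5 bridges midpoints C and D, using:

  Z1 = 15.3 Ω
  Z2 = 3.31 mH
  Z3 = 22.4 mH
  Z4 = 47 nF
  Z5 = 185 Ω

Step 1 — Angular frequency: ω = 2π·f = 2π·302 = 1898 rad/s.
Step 2 — Component impedances:
  Z1: Z = R = 15.3 Ω
  Z2: Z = jωL = j·1898·0.00331 = 0 + j6.281 Ω
  Z3: Z = jωL = j·1898·0.0224 = 0 + j42.5 Ω
  Z4: Z = 1/(jωC) = -j/(ω·C) = 0 - j1.121e+04 Ω
  Z5: Z = R = 185 Ω
Step 3 — Bridge requires nodal analysis (the Z5 bridge couples midpoints C and D, so the two paths cannot be reduced to a simple series/parallel combination). Setting node B to ground and injecting 1 A at node A, the 3-node admittance system at A, C, D solves to V_A = Z_AB = 14.19 + j6.503 Ω = 15.61∠24.6° Ω.

Z = 14.19 + j6.503 Ω = 15.61∠24.6° Ω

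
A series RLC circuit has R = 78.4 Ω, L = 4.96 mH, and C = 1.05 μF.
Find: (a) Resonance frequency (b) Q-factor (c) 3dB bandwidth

Step 1 — Resonance condition Im(Z)=0 gives ω₀ = 1/√(LC).
Step 2 — ω₀ = 1/√(0.00496·1.05e-06) = 1.386e+04 rad/s.
Step 3 — f₀ = ω₀/(2π) = 2205 Hz.
Step 4 — Series Q: Q = ω₀L/R = 1.386e+04·0.00496/78.4 = 0.8767.
Step 5 — 3dB bandwidth: Δω = ω₀/Q = 1.581e+04 rad/s; BW = Δω/(2π) = 2516 Hz.

(a) f₀ = 2205 Hz  (b) Q = 0.8767  (c) BW = 2516 Hz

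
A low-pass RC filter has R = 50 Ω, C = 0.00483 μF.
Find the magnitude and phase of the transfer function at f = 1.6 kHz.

Step 1 — Angular frequency: ω = 2π·1600 = 1.005e+04 rad/s.
Step 2 — Transfer function: H(jω) = 1/(1 + jωRC).
Step 3 — Denominator: 1 + jωRC = 1 + j·1.005e+04·50·4.83e-09 = 1 + j0.002428.
Step 4 — H = 1 - j0.002428.
Step 5 — Magnitude: |H| = 1 (-0.0 dB); phase: φ = -0.1°.

|H| = 1 (-0.0 dB), φ = -0.1°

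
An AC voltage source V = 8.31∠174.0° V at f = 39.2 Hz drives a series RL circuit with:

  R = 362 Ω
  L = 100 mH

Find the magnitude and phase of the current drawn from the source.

Step 1 — Angular frequency: ω = 2π·f = 2π·39.2 = 246.3 rad/s.
Step 2 — Component impedances:
  R: Z = R = 362 Ω
  L: Z = jωL = j·246.3·0.1 = 0 + j24.63 Ω
Step 3 — Series combination: Z_total = R + L = 362 + j24.63 Ω = 362.8∠3.9° Ω.
Step 4 — Source phasor: V = 8.31∠174.0° V = -8.264 + j0.8686 V.
Step 5 — Ohm's law: I = V / Z_total = (-8.264 + j0.8686) / (362 + j24.63) = -0.02256 + j0.003935 A.
Step 6 — Convert to polar: |I| = 0.0229 A, ∠I = 170.1°.

I = 0.0229∠170.1° A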